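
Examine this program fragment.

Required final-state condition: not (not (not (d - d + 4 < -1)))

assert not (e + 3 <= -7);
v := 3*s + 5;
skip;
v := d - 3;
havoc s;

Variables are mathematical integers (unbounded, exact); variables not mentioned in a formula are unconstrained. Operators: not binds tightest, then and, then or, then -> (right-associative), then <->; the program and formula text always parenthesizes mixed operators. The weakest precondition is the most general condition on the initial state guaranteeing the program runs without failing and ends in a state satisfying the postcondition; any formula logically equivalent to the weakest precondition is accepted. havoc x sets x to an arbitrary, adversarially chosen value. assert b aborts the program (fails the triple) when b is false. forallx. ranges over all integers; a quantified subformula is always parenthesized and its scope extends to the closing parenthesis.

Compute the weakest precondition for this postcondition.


Working backward. After the program, the postcondition not (not (not (d - d + 4 < -1))) must hold; in canonical form it is true.
Before havoc s: true
Before v := d - 3: true
Before skip: true
Before v := 3*s + 5: true
Before assert not (e + 3 <= -7): not (e <= -10)
Answer: WP = not (e <= -10)


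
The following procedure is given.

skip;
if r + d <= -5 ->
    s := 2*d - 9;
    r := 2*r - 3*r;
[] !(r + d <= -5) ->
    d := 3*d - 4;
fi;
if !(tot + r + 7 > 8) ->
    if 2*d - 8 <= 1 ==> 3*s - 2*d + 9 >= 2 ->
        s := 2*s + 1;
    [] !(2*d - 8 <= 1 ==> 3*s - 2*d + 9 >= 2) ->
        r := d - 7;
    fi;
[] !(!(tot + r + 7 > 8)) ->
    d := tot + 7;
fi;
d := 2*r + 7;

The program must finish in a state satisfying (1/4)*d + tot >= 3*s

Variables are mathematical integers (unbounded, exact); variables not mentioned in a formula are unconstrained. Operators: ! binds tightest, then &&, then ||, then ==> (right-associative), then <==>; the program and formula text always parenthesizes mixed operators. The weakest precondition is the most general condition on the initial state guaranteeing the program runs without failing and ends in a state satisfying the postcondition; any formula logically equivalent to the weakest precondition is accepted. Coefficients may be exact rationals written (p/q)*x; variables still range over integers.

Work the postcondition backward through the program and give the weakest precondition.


Working backward. After the program, (1/4)*d + tot >= 3*s must hold.
Before d := 2*r + 7: (1/2)*r + tot >= 3*s - 7/4
Then branch requires ((2*d <= 9 ==> 3*s >= 2*d - 7) ==> (1/2)*r + tot >= 6*s + 5/4) && ((!(2*d <= 9 ==> 3*s >= 2*d - 7)) ==> (1/2)*d + tot >= 3*s + 7/4); else branch requires (1/2)*r + tot >= 3*s - 7/4.
Before the if: ((!(r + tot > 1)) ==> (((2*d <= 9 ==> 3*s >= 2*d - 7) ==> (1/2)*r + tot >= 6*s + 5/4) && ((!(2*d <= 9 ==> 3*s >= 2*d - 7)) ==> (1/2)*d + tot >= 3*s + 7/4))) && (r + tot > 1 ==> (1/2)*r + tot >= 3*s - 7/4)
Then branch requires ((!(tot > r + 1)) ==> (((2*d <= 9 ==> 4*d >= 20) ==> tot >= 12*d + (1/2)*r - 211/4) && ((!(2*d <= 9 ==> 4*d >= 20)) ==> tot >= (11/2)*d - 101/4))) && (tot > r + 1 ==> tot >= 6*d + (1/2)*r - 115/4); else branch requires ((!(r + tot > 1)) ==> (((6*d <= 17 ==> 3*s >= 6*d - 15) ==> (1/2)*r + tot >= 6*s + 5/4) && ((!(6*d <= 17 ==> 3*s >= 6*d - 15)) ==> (3/2)*d + tot >= 3*s + 15/4))) && (r + tot > 1 ==> (1/2)*r + tot >= 3*s - 7/4).
Before the if: (d + r <= -5 ==> (((!(tot > r + 1)) ==> (((2*d <= 9 ==> 4*d >= 20) ==> tot >= 12*d + (1/2)*r - 211/4) && ((!(2*d <= 9 ==> 4*d >= 20)) ==> tot >= (11/2)*d - 101/4))) && (tot > r + 1 ==> tot >= 6*d + (1/2)*r - 115/4))) && ((!(d + r <= -5)) ==> (((!(r + tot > 1)) ==> (((6*d <= 17 ==> 3*s >= 6*d - 15) ==> (1/2)*r + tot >= 6*s + 5/4) && ((!(6*d <= 17 ==> 3*s >= 6*d - 15)) ==> (3/2)*d + tot >= 3*s + 15/4))) && (r + tot > 1 ==> (1/2)*r + tot >= 3*s - 7/4)))
Before skip: (d + r <= -5 ==> (((!(tot > r + 1)) ==> (((2*d <= 9 ==> 4*d >= 20) ==> tot >= 12*d + (1/2)*r - 211/4) && ((!(2*d <= 9 ==> 4*d >= 20)) ==> tot >= (11/2)*d - 101/4))) && (tot > r + 1 ==> tot >= 6*d + (1/2)*r - 115/4))) && ((!(d + r <= -5)) ==> (((!(r + tot > 1)) ==> (((6*d <= 17 ==> 3*s >= 6*d - 15) ==> (1/2)*r + tot >= 6*s + 5/4) && ((!(6*d <= 17 ==> 3*s >= 6*d - 15)) ==> (3/2)*d + tot >= 3*s + 15/4))) && (r + tot > 1 ==> (1/2)*r + tot >= 3*s - 7/4)))
Answer: WP = (d + r <= -5 ==> (((!(tot > r + 1)) ==> (((2*d <= 9 ==> 4*d >= 20) ==> tot >= 12*d + (1/2)*r - 211/4) && ((!(2*d <= 9 ==> 4*d >= 20)) ==> tot >= (11/2)*d - 101/4))) && (tot > r + 1 ==> tot >= 6*d + (1/2)*r - 115/4))) && ((!(d + r <= -5)) ==> (((!(r + tot > 1)) ==> (((6*d <= 17 ==> 3*s >= 6*d - 15) ==> (1/2)*r + tot >= 6*s + 5/4) && ((!(6*d <= 17 ==> 3*s >= 6*d - 15)) ==> (3/2)*d + tot >= 3*s + 15/4))) && (r + tot > 1 ==> (1/2)*r + tot >= 3*s - 7/4)))


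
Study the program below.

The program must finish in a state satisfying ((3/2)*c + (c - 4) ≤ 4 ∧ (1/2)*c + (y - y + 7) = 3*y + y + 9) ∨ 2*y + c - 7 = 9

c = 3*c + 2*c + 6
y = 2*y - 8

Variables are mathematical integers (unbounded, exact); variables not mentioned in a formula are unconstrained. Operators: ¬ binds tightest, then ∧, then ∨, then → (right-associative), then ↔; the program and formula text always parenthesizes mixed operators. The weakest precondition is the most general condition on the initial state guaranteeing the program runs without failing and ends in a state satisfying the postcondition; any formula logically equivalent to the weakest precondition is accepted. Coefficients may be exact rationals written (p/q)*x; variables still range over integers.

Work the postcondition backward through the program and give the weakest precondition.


Working backward. After the program, the postcondition ((3/2)*c + (c - 4) ≤ 4 ∧ (1/2)*c + (y - y + 7) = 3*y + y + 9) ∨ 2*y + c - 7 = 9 must hold; in canonical form it is ((5/2)*c ≤ 8 ∧ (1/2)*c = 4*y + 2) ∨ c + 2*y = 16.
Before y := 2*y - 8: ((5/2)*c ≤ 8 ∧ (1/2)*c = 8*y - 30) ∨ c + 4*y = 32
Before c := 3*c + 2*c + 6: ((25/2)*c ≤ -7 ∧ (5/2)*c = 8*y - 33) ∨ 5*c + 4*y = 26
Answer: WP = ((25/2)*c ≤ -7 ∧ (5/2)*c = 8*y - 33) ∨ 5*c + 4*y = 26


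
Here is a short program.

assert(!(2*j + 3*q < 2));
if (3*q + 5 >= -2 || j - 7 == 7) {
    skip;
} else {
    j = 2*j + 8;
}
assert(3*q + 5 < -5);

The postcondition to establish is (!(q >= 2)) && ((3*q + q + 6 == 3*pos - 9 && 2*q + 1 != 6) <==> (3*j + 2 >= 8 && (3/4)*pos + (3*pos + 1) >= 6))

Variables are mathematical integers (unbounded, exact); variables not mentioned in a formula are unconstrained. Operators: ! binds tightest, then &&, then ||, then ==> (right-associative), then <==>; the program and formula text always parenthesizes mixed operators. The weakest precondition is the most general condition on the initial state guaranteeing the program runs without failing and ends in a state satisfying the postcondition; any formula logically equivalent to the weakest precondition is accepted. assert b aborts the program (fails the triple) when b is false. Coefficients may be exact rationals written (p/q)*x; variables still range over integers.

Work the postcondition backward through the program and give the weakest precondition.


Working backward. After the program, the postcondition (!(q >= 2)) && ((3*q + q + 6 == 3*pos - 9 && 2*q + 1 != 6) <==> (3*j + 2 >= 8 && (3/4)*pos + (3*pos + 1) >= 6)) must hold; in canonical form it is (!(q >= 2)) && ((4*q == 3*pos - 15 && 2*q != 5) <==> (3*j >= 6 && (15/4)*pos >= 5)).
Before assert 3*q + 5 < -5: 3*q < -10 && (!(q >= 2)) && ((4*q == 3*pos - 15 && 2*q != 5) <==> (3*j >= 6 && (15/4)*pos >= 5))
Then branch requires 3*q < -10 && (!(q >= 2)) && ((4*q == 3*pos - 15 && 2*q != 5) <==> (3*j >= 6 && (15/4)*pos >= 5)); else branch requires 3*q < -10 && (!(q >= 2)) && ((4*q == 3*pos - 15 && 2*q != 5) <==> (6*j >= -18 && (15/4)*pos >= 5)).
Before the if: ((3*q >= -7 || j == 14) ==> (3*q < -10 && (!(q >= 2)) && ((4*q == 3*pos - 15 && 2*q != 5) <==> (3*j >= 6 && (15/4)*pos >= 5)))) && ((!(3*q >= -7 || j == 14)) ==> (3*q < -10 && (!(q >= 2)) && ((4*q == 3*pos - 15 && 2*q != 5) <==> (6*j >= -18 && (15/4)*pos >= 5))))
Before assert !(2*j + 3*q < 2): (!(2*j + 3*q < 2)) && ((3*q >= -7 || j == 14) ==> (3*q < -10 && (!(q >= 2)) && ((4*q == 3*pos - 15 && 2*q != 5) <==> (3*j >= 6 && (15/4)*pos >= 5)))) && ((!(3*q >= -7 || j == 14)) ==> (3*q < -10 && (!(q >= 2)) && ((4*q == 3*pos - 15 && 2*q != 5) <==> (6*j >= -18 && (15/4)*pos >= 5))))
Answer: WP = (!(2*j + 3*q < 2)) && ((3*q >= -7 || j == 14) ==> (3*q < -10 && (!(q >= 2)) && ((4*q == 3*pos - 15 && 2*q != 5) <==> (3*j >= 6 && (15/4)*pos >= 5)))) && ((!(3*q >= -7 || j == 14)) ==> (3*q < -10 && (!(q >= 2)) && ((4*q == 3*pos - 15 && 2*q != 5) <==> (6*j >= -18 && (15/4)*pos >= 5))))


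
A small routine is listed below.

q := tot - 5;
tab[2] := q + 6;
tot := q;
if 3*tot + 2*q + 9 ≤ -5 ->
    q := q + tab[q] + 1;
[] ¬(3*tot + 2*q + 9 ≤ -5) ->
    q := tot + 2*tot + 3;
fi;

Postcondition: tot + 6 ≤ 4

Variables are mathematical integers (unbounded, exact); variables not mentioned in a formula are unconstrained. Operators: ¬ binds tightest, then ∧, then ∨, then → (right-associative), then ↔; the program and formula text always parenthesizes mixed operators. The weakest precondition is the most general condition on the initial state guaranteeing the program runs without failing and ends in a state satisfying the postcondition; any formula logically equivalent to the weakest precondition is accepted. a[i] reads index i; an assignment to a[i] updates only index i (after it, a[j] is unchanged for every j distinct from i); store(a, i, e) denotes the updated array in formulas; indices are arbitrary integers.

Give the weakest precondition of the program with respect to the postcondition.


Working backward. After the program, the postcondition tot + 6 ≤ 4 must hold; in canonical form it is tot ≤ -2.
Then branch requires tot ≤ -2; else branch requires tot ≤ -2.
Before the if: (2*q + 3*tot ≤ -14 → tot ≤ -2) ∧ ((¬(2*q + 3*tot ≤ -14)) → tot ≤ -2)
Before tot := q: (5*q ≤ -14 → q ≤ -2) ∧ ((¬(5*q ≤ -14)) → q ≤ -2)
Before tab[2] := q + 6: (5*q ≤ -14 → q ≤ -2) ∧ ((¬(5*q ≤ -14)) → q ≤ -2)
Before q := tot - 5: (5*tot ≤ 11 → tot ≤ 3) ∧ ((¬(5*tot ≤ 11)) → tot ≤ 3)
Answer: WP = (5*tot ≤ 11 → tot ≤ 3) ∧ ((¬(5*tot ≤ 11)) → tot ≤ 3)


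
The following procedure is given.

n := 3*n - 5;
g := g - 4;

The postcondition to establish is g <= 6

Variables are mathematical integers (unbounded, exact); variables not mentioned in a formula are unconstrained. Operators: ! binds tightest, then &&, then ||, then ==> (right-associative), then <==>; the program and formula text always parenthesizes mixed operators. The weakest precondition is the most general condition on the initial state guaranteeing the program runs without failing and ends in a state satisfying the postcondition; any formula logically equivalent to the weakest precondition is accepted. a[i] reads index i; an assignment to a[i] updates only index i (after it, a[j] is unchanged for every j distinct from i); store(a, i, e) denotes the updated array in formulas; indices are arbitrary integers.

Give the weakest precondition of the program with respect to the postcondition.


Working backward. After the program, g <= 6 must hold.
Before g := g - 4: g <= 10
Before n := 3*n - 5: g <= 10
Answer: WP = g <= 10


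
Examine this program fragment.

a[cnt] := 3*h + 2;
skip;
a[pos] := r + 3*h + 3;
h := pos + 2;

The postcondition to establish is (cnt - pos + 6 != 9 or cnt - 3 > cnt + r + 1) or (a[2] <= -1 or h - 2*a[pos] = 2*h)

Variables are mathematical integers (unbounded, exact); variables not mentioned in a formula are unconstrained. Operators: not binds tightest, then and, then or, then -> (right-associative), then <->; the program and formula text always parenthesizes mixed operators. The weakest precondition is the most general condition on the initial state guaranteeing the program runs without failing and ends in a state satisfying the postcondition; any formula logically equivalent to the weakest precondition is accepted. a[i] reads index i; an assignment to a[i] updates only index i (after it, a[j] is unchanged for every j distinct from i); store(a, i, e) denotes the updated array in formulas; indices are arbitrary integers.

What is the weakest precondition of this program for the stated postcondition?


Working backward. After the program, the postcondition (cnt - pos + 6 != 9 or cnt - 3 > cnt + r + 1) or (a[2] <= -1 or h - 2*a[pos] = 2*h) must hold; in canonical form it is cnt != pos + 3 or r < -4 or a[2] <= -1 or 2*a[pos] + h = 0.
Before h := pos + 2: cnt != pos + 3 or r < -4 or a[2] <= -1 or 2*a[pos] + pos = -2
Before a[pos] := r + 3*h + 3: cnt != pos + 3 or r < -4 or store(a, pos, 3*h + r + 3)[2] <= -1 or 2*store(a, pos, 3*h + r + 3)[pos] + pos = -2
Before skip: cnt != pos + 3 or r < -4 or store(a, pos, 3*h + r + 3)[2] <= -1 or 2*store(a, pos, 3*h + r + 3)[pos] + pos = -2
Before a[cnt] := 3*h + 2: cnt != pos + 3 or r < -4 or store(store(a, cnt, 3*h + 2), pos, 3*h + r + 3)[2] <= -1 or 2*store(store(a, cnt, 3*h + 2), pos, 3*h + r + 3)[pos] + pos = -2
Answer: WP = cnt != pos + 3 or r < -4 or store(store(a, cnt, 3*h + 2), pos, 3*h + r + 3)[2] <= -1 or 2*store(store(a, cnt, 3*h + 2), pos, 3*h + r + 3)[pos] + pos = -2


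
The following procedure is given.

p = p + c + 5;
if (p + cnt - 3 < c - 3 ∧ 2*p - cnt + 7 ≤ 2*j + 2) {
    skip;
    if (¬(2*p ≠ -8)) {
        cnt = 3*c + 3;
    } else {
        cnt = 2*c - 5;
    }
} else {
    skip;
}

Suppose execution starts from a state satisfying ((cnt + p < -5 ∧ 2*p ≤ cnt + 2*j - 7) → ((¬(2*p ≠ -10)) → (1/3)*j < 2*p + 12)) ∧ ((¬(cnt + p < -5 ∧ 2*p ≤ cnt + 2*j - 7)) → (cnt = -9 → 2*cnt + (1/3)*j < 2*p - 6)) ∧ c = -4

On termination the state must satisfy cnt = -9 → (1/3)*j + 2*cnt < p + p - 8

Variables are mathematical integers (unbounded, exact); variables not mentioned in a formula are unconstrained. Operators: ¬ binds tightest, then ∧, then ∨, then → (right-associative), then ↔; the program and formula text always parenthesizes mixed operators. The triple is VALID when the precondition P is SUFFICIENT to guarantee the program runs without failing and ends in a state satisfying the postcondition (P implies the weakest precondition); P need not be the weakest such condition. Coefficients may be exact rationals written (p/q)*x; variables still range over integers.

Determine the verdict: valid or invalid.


Working backward. After the program, the postcondition cnt = -9 → (1/3)*j + 2*cnt < p + p - 8 must hold; in canonical form it is cnt = -9 → 2*cnt + (1/3)*j < 2*p - 8.
Then branch requires ((¬(2*p ≠ -8)) → (3*c = -12 → 6*c + (1/3)*j < 2*p - 14)) ∧ (2*p ≠ -8 → (2*c = -4 → 4*c + (1/3)*j < 2*p + 2)); else branch requires cnt = -9 → 2*cnt + (1/3)*j < 2*p - 8.
Before the if: ((cnt + p < c ∧ 2*p ≤ cnt + 2*j - 5) → (((¬(2*p ≠ -8)) → (3*c = -12 → 6*c + (1/3)*j < 2*p - 14)) ∧ (2*p ≠ -8 → (2*c = -4 → 4*c + (1/3)*j < 2*p + 2)))) ∧ ((¬(cnt + p < c ∧ 2*p ≤ cnt + 2*j - 5)) → (cnt = -9 → 2*cnt + (1/3)*j < 2*p - 8))
Before p := p + c + 5: ((cnt + p < -5 ∧ 2*c + 2*p ≤ cnt + 2*j - 15) → (((¬(2*c + 2*p ≠ -18)) → (3*c = -12 → 4*c + (1/3)*j < 2*p - 4)) ∧ (2*c + 2*p ≠ -18 → (2*c = -4 → 2*c + (1/3)*j < 2*p + 12)))) ∧ ((¬(cnt + p < -5 ∧ 2*c + 2*p ≤ cnt + 2*j - 15)) → (cnt = -9 → 2*cnt + (1/3)*j < 2*c + 2*p + 2))
The weakest precondition is ((cnt + p < -5 ∧ 2*c + 2*p ≤ cnt + 2*j - 15) → (((¬(2*c + 2*p ≠ -18)) → (3*c = -12 → 4*c + (1/3)*j < 2*p - 4)) ∧ (2*c + 2*p ≠ -18 → (2*c = -4 → 2*c + (1/3)*j < 2*p + 12)))) ∧ ((¬(cnt + p < -5 ∧ 2*c + 2*p ≤ cnt + 2*j - 15)) → (cnt = -9 → 2*cnt + (1/3)*j < 2*c + 2*p + 2)).
Check whether ((cnt + p < -5 ∧ 2*p ≤ cnt + 2*j - 7) → ((¬(2*p ≠ -10)) → (1/3)*j < 2*p + 12)) ∧ ((¬(cnt + p < -5 ∧ 2*p ≤ cnt + 2*j - 7)) → (cnt = -9 → 2*cnt + (1/3)*j < 2*p - 6)) ∧ c = -4 implies it.
Every state satisfying the precondition satisfies the weakest precondition: the implication holds.
Answer: valid


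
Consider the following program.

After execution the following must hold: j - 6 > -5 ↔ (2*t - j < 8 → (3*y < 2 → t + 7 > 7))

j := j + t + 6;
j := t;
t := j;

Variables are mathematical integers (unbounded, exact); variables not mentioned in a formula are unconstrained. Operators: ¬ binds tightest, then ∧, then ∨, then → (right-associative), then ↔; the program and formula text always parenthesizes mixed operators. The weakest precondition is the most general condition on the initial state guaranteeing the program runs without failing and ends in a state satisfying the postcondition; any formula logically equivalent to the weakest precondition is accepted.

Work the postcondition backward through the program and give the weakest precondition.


Working backward. After the program, the postcondition j - 6 > -5 ↔ (2*t - j < 8 → (3*y < 2 → t + 7 > 7)) must hold; in canonical form it is j > 1 ↔ (2*t < j + 8 → (3*y < 2 → t > 0)).
Before t := j: j > 1 ↔ (j < 8 → (3*y < 2 → j > 0))
Before j := t: t > 1 ↔ (t < 8 → (3*y < 2 → t > 0))
Before j := j + t + 6: t > 1 ↔ (t < 8 → (3*y < 2 → t > 0))
Answer: WP = t > 1 ↔ (t < 8 → (3*y < 2 → t > 0))


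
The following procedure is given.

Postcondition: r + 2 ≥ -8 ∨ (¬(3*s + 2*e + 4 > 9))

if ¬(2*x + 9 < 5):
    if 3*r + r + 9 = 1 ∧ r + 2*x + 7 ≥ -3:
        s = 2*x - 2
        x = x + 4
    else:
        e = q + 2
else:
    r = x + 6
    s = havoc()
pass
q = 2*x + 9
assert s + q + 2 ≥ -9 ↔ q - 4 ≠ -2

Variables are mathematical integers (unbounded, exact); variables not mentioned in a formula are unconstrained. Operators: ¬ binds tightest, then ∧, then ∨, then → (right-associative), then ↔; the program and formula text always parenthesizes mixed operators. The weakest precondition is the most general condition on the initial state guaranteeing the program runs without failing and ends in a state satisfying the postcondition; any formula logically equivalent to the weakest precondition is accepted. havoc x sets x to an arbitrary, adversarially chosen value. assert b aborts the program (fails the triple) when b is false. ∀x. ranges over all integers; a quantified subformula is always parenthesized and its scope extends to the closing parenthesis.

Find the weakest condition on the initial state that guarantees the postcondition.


Working backward. After the program, the postcondition r + 2 ≥ -8 ∨ (¬(3*s + 2*e + 4 > 9)) must hold; in canonical form it is r ≥ -10 ∨ (¬(2*e + 3*s > 5)).
Before assert s + q + 2 ≥ -9 ↔ q - 4 ≠ -2: (q + s ≥ -11 ↔ q ≠ 2) ∧ (r ≥ -10 ∨ (¬(2*e + 3*s > 5)))
Before q := 2*x + 9: (s + 2*x ≥ -20 ↔ 2*x ≠ -7) ∧ (r ≥ -10 ∨ (¬(2*e + 3*s > 5)))
Before skip: (s + 2*x ≥ -20 ↔ 2*x ≠ -7) ∧ (r ≥ -10 ∨ (¬(2*e + 3*s > 5)))
Then branch requires ((4*r = -8 ∧ r + 2*x ≥ -10) → ((4*x ≥ -26 ↔ 2*x ≠ -15) ∧ (r ≥ -10 ∨ (¬(2*e + 6*x > 11))))) ∧ ((¬(4*r = -8 ∧ r + 2*x ≥ -10)) → ((s + 2*x ≥ -20 ↔ 2*x ≠ -7) ∧ (r ≥ -10 ∨ (¬(2*q + 3*s > 1))))); else branch requires ∀s_1. ((s_1 + 2*x ≥ -20 ↔ 2*x ≠ -7) ∧ (x ≥ -16 ∨ (¬(2*e + 3*s_1 > 5)))).
Before the if: ((¬(2*x < -4)) → (((4*r = -8 ∧ r + 2*x ≥ -10) → ((4*x ≥ -26 ↔ 2*x ≠ -15) ∧ (r ≥ -10 ∨ (¬(2*e + 6*x > 11))))) ∧ ((¬(4*r = -8 ∧ r + 2*x ≥ -10)) → ((s + 2*x ≥ -20 ↔ 2*x ≠ -7) ∧ (r ≥ -10 ∨ (¬(2*q + 3*s > 1))))))) ∧ (2*x < -4 → (∀s_1. ((s_1 + 2*x ≥ -20 ↔ 2*x ≠ -7) ∧ (x ≥ -16 ∨ (¬(2*e + 3*s_1 > 5))))))
Answer: WP = ((¬(2*x < -4)) → (((4*r = -8 ∧ r + 2*x ≥ -10) → ((4*x ≥ -26 ↔ 2*x ≠ -15) ∧ (r ≥ -10 ∨ (¬(2*e + 6*x > 11))))) ∧ ((¬(4*r = -8 ∧ r + 2*x ≥ -10)) → ((s + 2*x ≥ -20 ↔ 2*x ≠ -7) ∧ (r ≥ -10 ∨ (¬(2*q + 3*s > 1))))))) ∧ (2*x < -4 → (∀s_1. ((s_1 + 2*x ≥ -20 ↔ 2*x ≠ -7) ∧ (x ≥ -16 ∨ (¬(2*e + 3*s_1 > 5))))))


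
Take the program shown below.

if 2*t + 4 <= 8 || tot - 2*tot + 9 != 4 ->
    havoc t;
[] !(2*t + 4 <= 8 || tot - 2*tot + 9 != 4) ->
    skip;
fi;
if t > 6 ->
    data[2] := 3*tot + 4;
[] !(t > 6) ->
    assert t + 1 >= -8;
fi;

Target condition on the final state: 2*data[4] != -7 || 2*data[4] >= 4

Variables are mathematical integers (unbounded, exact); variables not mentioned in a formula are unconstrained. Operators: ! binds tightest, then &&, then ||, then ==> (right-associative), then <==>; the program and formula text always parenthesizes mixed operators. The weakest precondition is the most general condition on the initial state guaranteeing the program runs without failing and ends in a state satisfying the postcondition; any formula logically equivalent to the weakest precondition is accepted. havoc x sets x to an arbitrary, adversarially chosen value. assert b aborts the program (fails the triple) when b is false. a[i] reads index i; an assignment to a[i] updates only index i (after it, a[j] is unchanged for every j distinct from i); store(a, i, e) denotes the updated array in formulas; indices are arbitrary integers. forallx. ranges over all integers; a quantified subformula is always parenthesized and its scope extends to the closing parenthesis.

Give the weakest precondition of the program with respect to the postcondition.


Working backward. After the program, 2*data[4] != -7 || 2*data[4] >= 4 must hold.
Then branch requires 2*data[4] != -7 || 2*data[4] >= 4; else branch requires t >= -9 && (2*data[4] != -7 || 2*data[4] >= 4).
Before the if: (t > 6 ==> (2*data[4] != -7 || 2*data[4] >= 4)) && ((!(t > 6)) ==> (t >= -9 && (2*data[4] != -7 || 2*data[4] >= 4)))
Then branch requires forall t_1. ((t_1 > 6 ==> (2*data[4] != -7 || 2*data[4] >= 4)) && ((!(t_1 > 6)) ==> (t_1 >= -9 && (2*data[4] != -7 || 2*data[4] >= 4)))); else branch requires (t > 6 ==> (2*data[4] != -7 || 2*data[4] >= 4)) && ((!(t > 6)) ==> (t >= -9 && (2*data[4] != -7 || 2*data[4] >= 4))).
Before the if: ((2*t <= 4 || tot != 5) ==> (forall t_1. ((t_1 > 6 ==> (2*data[4] != -7 || 2*data[4] >= 4)) && ((!(t_1 > 6)) ==> (t_1 >= -9 && (2*data[4] != -7 || 2*data[4] >= 4)))))) && ((!(2*t <= 4 || tot != 5)) ==> ((t > 6 ==> (2*data[4] != -7 || 2*data[4] >= 4)) && ((!(t > 6)) ==> (t >= -9 && (2*data[4] != -7 || 2*data[4] >= 4)))))
Answer: WP = ((2*t <= 4 || tot != 5) ==> (forall t_1. ((t_1 > 6 ==> (2*data[4] != -7 || 2*data[4] >= 4)) && ((!(t_1 > 6)) ==> (t_1 >= -9 && (2*data[4] != -7 || 2*data[4] >= 4)))))) && ((!(2*t <= 4 || tot != 5)) ==> ((t > 6 ==> (2*data[4] != -7 || 2*data[4] >= 4)) && ((!(t > 6)) ==> (t >= -9 && (2*data[4] != -7 || 2*data[4] >= 4)))))


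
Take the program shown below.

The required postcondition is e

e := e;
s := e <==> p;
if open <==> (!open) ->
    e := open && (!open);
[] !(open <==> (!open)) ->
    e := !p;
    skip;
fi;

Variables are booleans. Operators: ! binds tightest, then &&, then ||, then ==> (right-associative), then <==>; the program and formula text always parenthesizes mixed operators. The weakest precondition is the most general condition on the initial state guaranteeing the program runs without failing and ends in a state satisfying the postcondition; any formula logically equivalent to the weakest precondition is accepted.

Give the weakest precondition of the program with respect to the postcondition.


Working backward. After the program, e must hold.
Then branch requires false; else branch requires !p.
Before the if: (!(open <==> (!open))) && ((!(open <==> (!open))) ==> (!p))
Before s := e <==> p: (!(open <==> (!open))) && ((!(open <==> (!open))) ==> (!p))
Before e := e: (!(open <==> (!open))) && ((!(open <==> (!open))) ==> (!p))
Answer: WP = (!(open <==> (!open))) && ((!(open <==> (!open))) ==> (!p))


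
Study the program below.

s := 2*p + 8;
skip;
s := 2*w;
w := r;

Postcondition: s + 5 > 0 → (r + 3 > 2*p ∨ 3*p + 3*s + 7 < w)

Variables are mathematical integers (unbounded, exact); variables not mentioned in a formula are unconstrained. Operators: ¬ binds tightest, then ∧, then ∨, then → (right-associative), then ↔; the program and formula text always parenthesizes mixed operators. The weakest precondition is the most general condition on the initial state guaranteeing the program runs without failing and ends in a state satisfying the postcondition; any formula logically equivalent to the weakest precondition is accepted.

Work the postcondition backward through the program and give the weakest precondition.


Working backward. After the program, the postcondition s + 5 > 0 → (r + 3 > 2*p ∨ 3*p + 3*s + 7 < w) must hold; in canonical form it is s > -5 → (r > 2*p - 3 ∨ 3*p + 3*s < w - 7).
Before w := r: s > -5 → (r > 2*p - 3 ∨ 3*p + 3*s < r - 7)
Before s := 2*w: 2*w > -5 → (r > 2*p - 3 ∨ 3*p + 6*w < r - 7)
Before skip: 2*w > -5 → (r > 2*p - 3 ∨ 3*p + 6*w < r - 7)
Before s := 2*p + 8: 2*w > -5 → (r > 2*p - 3 ∨ 3*p + 6*w < r - 7)
Answer: WP = 2*w > -5 → (r > 2*p - 3 ∨ 3*p + 6*w < r - 7)


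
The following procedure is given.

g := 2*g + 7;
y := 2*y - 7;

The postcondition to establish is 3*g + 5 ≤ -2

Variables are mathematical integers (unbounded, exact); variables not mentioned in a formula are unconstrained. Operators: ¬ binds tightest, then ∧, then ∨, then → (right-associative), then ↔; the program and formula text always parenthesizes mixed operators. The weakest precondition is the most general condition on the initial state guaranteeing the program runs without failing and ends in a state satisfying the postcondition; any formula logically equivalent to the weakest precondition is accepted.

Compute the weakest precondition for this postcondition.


Working backward. After the program, the postcondition 3*g + 5 ≤ -2 must hold; in canonical form it is 3*g ≤ -7.
Before y := 2*y - 7: 3*g ≤ -7
Before g := 2*g + 7: 6*g ≤ -28
Answer: WP = 6*g ≤ -28


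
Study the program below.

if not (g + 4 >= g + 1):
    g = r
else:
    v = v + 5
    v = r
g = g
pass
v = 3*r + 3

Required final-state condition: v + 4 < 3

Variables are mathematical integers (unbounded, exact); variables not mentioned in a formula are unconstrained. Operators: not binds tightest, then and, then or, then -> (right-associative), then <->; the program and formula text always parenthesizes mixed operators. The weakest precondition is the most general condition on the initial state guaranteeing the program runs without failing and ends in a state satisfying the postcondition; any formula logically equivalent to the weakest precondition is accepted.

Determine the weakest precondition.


Working backward. After the program, the postcondition v + 4 < 3 must hold; in canonical form it is v < -1.
Before v := 3*r + 3: 3*r < -4
Before skip: 3*r < -4
Before g := g: 3*r < -4
Then branch requires 3*r < -4; else branch requires 3*r < -4.
Before the if: 3*r < -4
Answer: WP = 3*r < -4


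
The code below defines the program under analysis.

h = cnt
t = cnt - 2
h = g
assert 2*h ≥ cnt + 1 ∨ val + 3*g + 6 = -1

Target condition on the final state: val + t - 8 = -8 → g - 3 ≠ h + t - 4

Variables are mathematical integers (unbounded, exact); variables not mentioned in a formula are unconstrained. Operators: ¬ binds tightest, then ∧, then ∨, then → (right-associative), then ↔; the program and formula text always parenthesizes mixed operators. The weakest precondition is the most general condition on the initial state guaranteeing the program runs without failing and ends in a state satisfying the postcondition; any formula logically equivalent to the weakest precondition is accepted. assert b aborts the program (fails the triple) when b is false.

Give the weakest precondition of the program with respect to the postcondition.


Working backward. After the program, the postcondition val + t - 8 = -8 → g - 3 ≠ h + t - 4 must hold; in canonical form it is t + val = 0 → g ≠ h + t - 1.
Before assert 2*h ≥ cnt + 1 ∨ val + 3*g + 6 = -1: (2*h ≥ cnt + 1 ∨ 3*g + val = -7) ∧ (t + val = 0 → g ≠ h + t - 1)
Before h := g: (2*g ≥ cnt + 1 ∨ 3*g + val = -7) ∧ (t + val = 0 → t ≠ 1)
Before t := cnt - 2: (2*g ≥ cnt + 1 ∨ 3*g + val = -7) ∧ (cnt + val = 2 → cnt ≠ 3)
Before h := cnt: (2*g ≥ cnt + 1 ∨ 3*g + val = -7) ∧ (cnt + val = 2 → cnt ≠ 3)
Answer: WP = (2*g ≥ cnt + 1 ∨ 3*g + val = -7) ∧ (cnt + val = 2 → cnt ≠ 3)


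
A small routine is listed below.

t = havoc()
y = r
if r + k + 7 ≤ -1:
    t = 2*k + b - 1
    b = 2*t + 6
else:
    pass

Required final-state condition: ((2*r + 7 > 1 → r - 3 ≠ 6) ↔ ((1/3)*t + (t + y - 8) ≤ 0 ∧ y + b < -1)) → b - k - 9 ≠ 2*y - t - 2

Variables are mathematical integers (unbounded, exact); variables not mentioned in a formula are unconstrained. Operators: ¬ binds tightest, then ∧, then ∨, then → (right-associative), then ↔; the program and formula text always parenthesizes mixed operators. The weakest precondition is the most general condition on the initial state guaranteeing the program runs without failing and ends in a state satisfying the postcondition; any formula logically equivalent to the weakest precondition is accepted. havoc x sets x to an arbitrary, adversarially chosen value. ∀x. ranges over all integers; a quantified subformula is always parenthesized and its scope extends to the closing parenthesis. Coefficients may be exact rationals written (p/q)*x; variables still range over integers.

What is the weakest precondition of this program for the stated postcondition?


Working backward. After the program, the postcondition ((2*r + 7 > 1 → r - 3 ≠ 6) ↔ ((1/3)*t + (t + y - 8) ≤ 0 ∧ y + b < -1)) → b - k - 9 ≠ 2*y - t - 2 must hold; in canonical form it is ((2*r > -6 → r ≠ 9) ↔ ((4/3)*t + y ≤ 8 ∧ b + y < -1)) → b + t ≠ k + 2*y + 7.
Then branch requires ((2*r > -6 → r ≠ 9) ↔ ((4/3)*b + (8/3)*k + y ≤ 28/3 ∧ 2*b + 4*k + y < -5)) → 3*b + 5*k ≠ 2*y + 4; else branch requires ((2*r > -6 → r ≠ 9) ↔ ((4/3)*t + y ≤ 8 ∧ b + y < -1)) → b + t ≠ k + 2*y + 7.
Before the if: (k + r ≤ -8 → (((2*r > -6 → r ≠ 9) ↔ ((4/3)*b + (8/3)*k + y ≤ 28/3 ∧ 2*b + 4*k + y < -5)) → 3*b + 5*k ≠ 2*y + 4)) ∧ ((¬(k + r ≤ -8)) → (((2*r > -6 → r ≠ 9) ↔ ((4/3)*t + y ≤ 8 ∧ b + y < -1)) → b + t ≠ k + 2*y + 7))
Before y := r: (k + r ≤ -8 → (((2*r > -6 → r ≠ 9) ↔ ((4/3)*b + (8/3)*k + r ≤ 28/3 ∧ 2*b + 4*k + r < -5)) → 3*b + 5*k ≠ 2*r + 4)) ∧ ((¬(k + r ≤ -8)) → (((2*r > -6 → r ≠ 9) ↔ (r + (4/3)*t ≤ 8 ∧ b + r < -1)) → b + t ≠ k + 2*r + 7))
Before havoc t: ∀t_1. ((k + r ≤ -8 → (((2*r > -6 → r ≠ 9) ↔ ((4/3)*b + (8/3)*k + r ≤ 28/3 ∧ 2*b + 4*k + r < -5)) → 3*b + 5*k ≠ 2*r + 4)) ∧ ((¬(k + r ≤ -8)) → (((2*r > -6 → r ≠ 9) ↔ (r + (4/3)*t_1 ≤ 8 ∧ b + r < -1)) → b + t_1 ≠ k + 2*r + 7)))
Answer: WP = ∀t_1. ((k + r ≤ -8 → (((2*r > -6 → r ≠ 9) ↔ ((4/3)*b + (8/3)*k + r ≤ 28/3 ∧ 2*b + 4*k + r < -5)) → 3*b + 5*k ≠ 2*r + 4)) ∧ ((¬(k + r ≤ -8)) → (((2*r > -6 → r ≠ 9) ↔ (r + (4/3)*t_1 ≤ 8 ∧ b + r < -1)) → b + t_1 ≠ k + 2*r + 7)))


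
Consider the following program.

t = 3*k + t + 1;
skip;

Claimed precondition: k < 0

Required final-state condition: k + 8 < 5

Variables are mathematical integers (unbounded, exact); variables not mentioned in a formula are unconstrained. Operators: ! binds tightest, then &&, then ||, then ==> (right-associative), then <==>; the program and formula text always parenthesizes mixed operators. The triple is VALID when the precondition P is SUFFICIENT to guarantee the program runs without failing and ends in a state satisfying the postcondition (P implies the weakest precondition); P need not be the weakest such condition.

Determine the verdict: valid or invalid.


Working backward. After the program, the postcondition k + 8 < 5 must hold; in canonical form it is k < -3.
Before skip: k < -3
Before t := 3*k + t + 1: k < -3
The weakest precondition is k < -3.
Check whether k < 0 implies it.
Countermodel: at the initial state k = -3, the precondition holds but the weakest precondition fails.
Answer: invalid


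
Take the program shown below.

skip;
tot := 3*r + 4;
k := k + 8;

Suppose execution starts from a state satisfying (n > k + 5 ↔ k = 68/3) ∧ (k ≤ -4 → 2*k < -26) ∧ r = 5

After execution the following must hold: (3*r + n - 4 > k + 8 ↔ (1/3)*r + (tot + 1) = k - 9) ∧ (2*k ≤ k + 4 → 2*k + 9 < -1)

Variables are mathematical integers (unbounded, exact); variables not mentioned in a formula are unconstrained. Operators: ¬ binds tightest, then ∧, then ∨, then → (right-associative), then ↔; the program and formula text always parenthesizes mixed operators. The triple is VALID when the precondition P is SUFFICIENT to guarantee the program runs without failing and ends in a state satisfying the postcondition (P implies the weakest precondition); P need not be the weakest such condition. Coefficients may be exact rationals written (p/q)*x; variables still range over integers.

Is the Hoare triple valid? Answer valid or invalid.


Working backward. After the program, the postcondition (3*r + n - 4 > k + 8 ↔ (1/3)*r + (tot + 1) = k - 9) ∧ (2*k ≤ k + 4 → 2*k + 9 < -1) must hold; in canonical form it is (n + 3*r > k + 12 ↔ (1/3)*r + tot = k - 10) ∧ (k ≤ 4 → 2*k < -10).
Before k := k + 8: (n + 3*r > k + 20 ↔ (1/3)*r + tot = k - 2) ∧ (k ≤ -4 → 2*k < -26)
Before tot := 3*r + 4: (n + 3*r > k + 20 ↔ (10/3)*r = k - 6) ∧ (k ≤ -4 → 2*k < -26)
Before skip: (n + 3*r > k + 20 ↔ (10/3)*r = k - 6) ∧ (k ≤ -4 → 2*k < -26)
The weakest precondition is (n + 3*r > k + 20 ↔ (10/3)*r = k - 6) ∧ (k ≤ -4 → 2*k < -26).
Check whether (n > k + 5 ↔ k = 68/3) ∧ (k ≤ -4 → 2*k < -26) ∧ r = 5 implies it.
Every state satisfying the precondition satisfies the weakest precondition: the implication holds.
Answer: valid


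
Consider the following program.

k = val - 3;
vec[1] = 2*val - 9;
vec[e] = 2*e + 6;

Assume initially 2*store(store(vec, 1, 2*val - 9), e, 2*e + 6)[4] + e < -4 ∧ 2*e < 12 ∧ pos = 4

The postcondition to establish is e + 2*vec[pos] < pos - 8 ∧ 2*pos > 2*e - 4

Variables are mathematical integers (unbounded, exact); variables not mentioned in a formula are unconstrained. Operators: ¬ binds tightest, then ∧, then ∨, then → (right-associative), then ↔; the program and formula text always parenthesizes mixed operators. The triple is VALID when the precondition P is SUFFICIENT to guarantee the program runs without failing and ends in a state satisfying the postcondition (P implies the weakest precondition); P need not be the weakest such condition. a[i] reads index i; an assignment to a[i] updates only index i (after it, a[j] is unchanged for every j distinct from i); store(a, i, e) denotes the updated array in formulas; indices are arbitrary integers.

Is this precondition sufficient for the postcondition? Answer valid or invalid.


Working backward. After the program, the postcondition e + 2*vec[pos] < pos - 8 ∧ 2*pos > 2*e - 4 must hold; in canonical form it is 2*vec[pos] + e < pos - 8 ∧ 2*pos > 2*e - 4.
Before vec[e] := 2*e + 6: 2*store(vec, e, 2*e + 6)[pos] + e < pos - 8 ∧ 2*pos > 2*e - 4
Before vec[1] := 2*val - 9: 2*store(store(vec, 1, 2*val - 9), e, 2*e + 6)[pos] + e < pos - 8 ∧ 2*pos > 2*e - 4
Before k := val - 3: 2*store(store(vec, 1, 2*val - 9), e, 2*e + 6)[pos] + e < pos - 8 ∧ 2*pos > 2*e - 4
The weakest precondition is 2*store(store(vec, 1, 2*val - 9), e, 2*e + 6)[pos] + e < pos - 8 ∧ 2*pos > 2*e - 4.
Check whether 2*store(store(vec, 1, 2*val - 9), e, 2*e + 6)[4] + e < -4 ∧ 2*e < 12 ∧ pos = 4 implies it.
Every state satisfying the precondition satisfies the weakest precondition: the implication holds.
Answer: valid


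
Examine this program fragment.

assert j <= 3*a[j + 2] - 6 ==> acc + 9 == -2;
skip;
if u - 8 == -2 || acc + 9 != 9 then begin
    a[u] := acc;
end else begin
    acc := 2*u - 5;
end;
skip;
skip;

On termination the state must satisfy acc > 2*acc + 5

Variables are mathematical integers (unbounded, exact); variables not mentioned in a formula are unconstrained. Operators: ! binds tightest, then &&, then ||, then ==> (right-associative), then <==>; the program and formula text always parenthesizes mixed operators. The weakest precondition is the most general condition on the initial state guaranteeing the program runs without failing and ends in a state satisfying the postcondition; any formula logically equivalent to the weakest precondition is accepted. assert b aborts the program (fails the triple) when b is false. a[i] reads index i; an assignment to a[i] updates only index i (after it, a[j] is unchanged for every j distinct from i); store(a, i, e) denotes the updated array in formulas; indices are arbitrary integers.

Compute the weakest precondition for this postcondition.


Working backward. After the program, the postcondition acc > 2*acc + 5 must hold; in canonical form it is acc < -5.
Before skip: acc < -5
Before skip: acc < -5
Then branch requires acc < -5; else branch requires 2*u < 0.
Before the if: ((u == 6 || acc != 0) ==> acc < -5) && ((!(u == 6 || acc != 0)) ==> 2*u < 0)
Before skip: ((u == 6 || acc != 0) ==> acc < -5) && ((!(u == 6 || acc != 0)) ==> 2*u < 0)
Before assert j <= 3*a[j + 2] - 6 ==> acc + 9 == -2: (j <= 3*a[j + 2] - 6 ==> acc == -11) && ((u == 6 || acc != 0) ==> acc < -5) && ((!(u == 6 || acc != 0)) ==> 2*u < 0)
Answer: WP = (j <= 3*a[j + 2] - 6 ==> acc == -11) && ((u == 6 || acc != 0) ==> acc < -5) && ((!(u == 6 || acc != 0)) ==> 2*u < 0)


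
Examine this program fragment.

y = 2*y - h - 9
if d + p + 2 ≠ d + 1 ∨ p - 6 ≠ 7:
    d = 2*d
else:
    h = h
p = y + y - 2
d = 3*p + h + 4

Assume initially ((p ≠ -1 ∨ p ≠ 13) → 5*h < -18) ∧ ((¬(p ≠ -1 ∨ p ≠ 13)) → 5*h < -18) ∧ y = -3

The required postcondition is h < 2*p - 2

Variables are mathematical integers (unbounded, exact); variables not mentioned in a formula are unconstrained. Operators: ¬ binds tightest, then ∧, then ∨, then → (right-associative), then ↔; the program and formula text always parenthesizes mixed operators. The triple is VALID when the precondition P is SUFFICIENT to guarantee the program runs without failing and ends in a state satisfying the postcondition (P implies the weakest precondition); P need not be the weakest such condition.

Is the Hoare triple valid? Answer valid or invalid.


Working backward. After the program, h < 2*p - 2 must hold.
Before d := 3*p + h + 4: h < 2*p - 2
Before p := y + y - 2: h < 4*y - 6
Then branch requires h < 4*y - 6; else branch requires h < 4*y - 6.
Before the if: ((p ≠ -1 ∨ p ≠ 13) → h < 4*y - 6) ∧ ((¬(p ≠ -1 ∨ p ≠ 13)) → h < 4*y - 6)
Before y := 2*y - h - 9: ((p ≠ -1 ∨ p ≠ 13) → 5*h < 8*y - 42) ∧ ((¬(p ≠ -1 ∨ p ≠ 13)) → 5*h < 8*y - 42)
The weakest precondition is ((p ≠ -1 ∨ p ≠ 13) → 5*h < 8*y - 42) ∧ ((¬(p ≠ -1 ∨ p ≠ 13)) → 5*h < 8*y - 42).
Check whether ((p ≠ -1 ∨ p ≠ 13) → 5*h < -18) ∧ ((¬(p ≠ -1 ∨ p ≠ 13)) → 5*h < -18) ∧ y = -3 implies it.
Countermodel: at the initial state h = -13, p = 0, y = -3, the precondition holds but the weakest precondition fails.
Answer: invalid


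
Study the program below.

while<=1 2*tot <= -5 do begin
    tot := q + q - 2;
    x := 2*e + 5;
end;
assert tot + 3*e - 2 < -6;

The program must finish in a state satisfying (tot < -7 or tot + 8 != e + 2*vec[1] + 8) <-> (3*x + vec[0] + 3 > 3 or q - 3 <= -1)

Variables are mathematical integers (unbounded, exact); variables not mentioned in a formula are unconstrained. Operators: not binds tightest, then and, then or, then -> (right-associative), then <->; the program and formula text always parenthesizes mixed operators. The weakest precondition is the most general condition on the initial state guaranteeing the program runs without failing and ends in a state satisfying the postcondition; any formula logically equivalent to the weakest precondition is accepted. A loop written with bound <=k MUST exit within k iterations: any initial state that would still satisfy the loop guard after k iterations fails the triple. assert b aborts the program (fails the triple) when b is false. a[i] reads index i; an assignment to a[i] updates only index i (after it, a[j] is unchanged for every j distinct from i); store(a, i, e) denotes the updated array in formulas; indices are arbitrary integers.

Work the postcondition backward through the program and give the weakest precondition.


Working backward. After the program, the postcondition (tot < -7 or tot + 8 != e + 2*vec[1] + 8) <-> (3*x + vec[0] + 3 > 3 or q - 3 <= -1) must hold; in canonical form it is (tot < -7 or tot != 2*vec[1] + e) <-> (vec[0] + 3*x > 0 or q <= 2).
Before assert tot + 3*e - 2 < -6: 3*e + tot < -4 and ((tot < -7 or tot != 2*vec[1] + e) <-> (vec[0] + 3*x > 0 or q <= 2))
Before the loop (bound <=1), unroll the exhaustion recursion (WP_0 = exit-now case; WP_j = one more guarded iteration, up to j = 1):
  WP_0: (not (2*tot <= -5)) and 3*e + tot < -4 and ((tot < -7 or tot != 2*vec[1] + e) <-> (vec[0] + 3*x > 0 or q <= 2))
  WP_1: (2*tot <= -5 -> ((not (4*q <= -1)) and 3*e + 2*q < -2 and ((2*q < -5 or 2*q != 2*vec[1] + e + 2) <-> (vec[0] + 6*e > -15 or q <= 2)))) and ((not (2*tot <= -5)) -> (3*e + tot < -4 and ((tot < -7 or tot != 2*vec[1] + e) <-> (vec[0] + 3*x > 0 or q <= 2))))
So before the loop: (2*tot <= -5 -> ((not (4*q <= -1)) and 3*e + 2*q < -2 and ((2*q < -5 or 2*q != 2*vec[1] + e + 2) <-> (vec[0] + 6*e > -15 or q <= 2)))) and ((not (2*tot <= -5)) -> (3*e + tot < -4 and ((tot < -7 or tot != 2*vec[1] + e) <-> (vec[0] + 3*x > 0 or q <= 2))))
Answer: WP = (2*tot <= -5 -> ((not (4*q <= -1)) and 3*e + 2*q < -2 and ((2*q < -5 or 2*q != 2*vec[1] + e + 2) <-> (vec[0] + 6*e > -15 or q <= 2)))) and ((not (2*tot <= -5)) -> (3*e + tot < -4 and ((tot < -7 or tot != 2*vec[1] + e) <-> (vec[0] + 3*x > 0 or q <= 2))))
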